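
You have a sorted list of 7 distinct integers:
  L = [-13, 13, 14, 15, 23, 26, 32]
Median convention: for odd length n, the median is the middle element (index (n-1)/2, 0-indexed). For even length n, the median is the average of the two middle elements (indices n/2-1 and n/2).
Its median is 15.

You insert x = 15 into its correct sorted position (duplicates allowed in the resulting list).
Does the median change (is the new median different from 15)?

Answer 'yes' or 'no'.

Old median = 15
Insert x = 15
New median = 15
Changed? no

Answer: no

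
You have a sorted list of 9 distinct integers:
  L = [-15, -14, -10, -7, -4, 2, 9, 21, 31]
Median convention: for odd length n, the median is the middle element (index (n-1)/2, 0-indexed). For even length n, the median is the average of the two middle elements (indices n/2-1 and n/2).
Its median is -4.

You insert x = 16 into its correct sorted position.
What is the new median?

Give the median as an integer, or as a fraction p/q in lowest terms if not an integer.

Old list (sorted, length 9): [-15, -14, -10, -7, -4, 2, 9, 21, 31]
Old median = -4
Insert x = 16
Old length odd (9). Middle was index 4 = -4.
New length even (10). New median = avg of two middle elements.
x = 16: 7 elements are < x, 2 elements are > x.
New sorted list: [-15, -14, -10, -7, -4, 2, 9, 16, 21, 31]
New median = -1

Answer: -1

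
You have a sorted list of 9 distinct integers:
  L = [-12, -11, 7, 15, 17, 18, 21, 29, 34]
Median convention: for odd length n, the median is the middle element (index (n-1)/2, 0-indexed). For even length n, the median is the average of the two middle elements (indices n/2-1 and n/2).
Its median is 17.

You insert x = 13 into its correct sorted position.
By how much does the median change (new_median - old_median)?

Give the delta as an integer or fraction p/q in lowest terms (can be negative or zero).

Old median = 17
After inserting x = 13: new sorted = [-12, -11, 7, 13, 15, 17, 18, 21, 29, 34]
New median = 16
Delta = 16 - 17 = -1

Answer: -1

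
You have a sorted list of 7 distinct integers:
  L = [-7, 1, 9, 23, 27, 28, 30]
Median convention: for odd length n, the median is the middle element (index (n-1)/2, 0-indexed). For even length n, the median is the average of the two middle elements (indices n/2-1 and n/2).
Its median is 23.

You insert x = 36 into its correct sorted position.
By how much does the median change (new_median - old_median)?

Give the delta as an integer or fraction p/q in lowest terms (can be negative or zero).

Answer: 2

Derivation:
Old median = 23
After inserting x = 36: new sorted = [-7, 1, 9, 23, 27, 28, 30, 36]
New median = 25
Delta = 25 - 23 = 2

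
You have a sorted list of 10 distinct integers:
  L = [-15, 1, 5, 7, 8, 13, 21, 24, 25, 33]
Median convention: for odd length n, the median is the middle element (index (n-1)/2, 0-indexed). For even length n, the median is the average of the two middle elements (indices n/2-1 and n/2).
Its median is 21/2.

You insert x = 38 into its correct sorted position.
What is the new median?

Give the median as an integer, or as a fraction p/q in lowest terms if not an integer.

Old list (sorted, length 10): [-15, 1, 5, 7, 8, 13, 21, 24, 25, 33]
Old median = 21/2
Insert x = 38
Old length even (10). Middle pair: indices 4,5 = 8,13.
New length odd (11). New median = single middle element.
x = 38: 10 elements are < x, 0 elements are > x.
New sorted list: [-15, 1, 5, 7, 8, 13, 21, 24, 25, 33, 38]
New median = 13

Answer: 13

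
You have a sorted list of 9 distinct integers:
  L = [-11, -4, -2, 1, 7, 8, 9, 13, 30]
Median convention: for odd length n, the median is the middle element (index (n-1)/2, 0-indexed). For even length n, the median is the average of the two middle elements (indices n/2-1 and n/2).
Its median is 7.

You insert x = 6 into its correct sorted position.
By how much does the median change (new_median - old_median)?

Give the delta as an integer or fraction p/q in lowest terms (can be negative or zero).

Answer: -1/2

Derivation:
Old median = 7
After inserting x = 6: new sorted = [-11, -4, -2, 1, 6, 7, 8, 9, 13, 30]
New median = 13/2
Delta = 13/2 - 7 = -1/2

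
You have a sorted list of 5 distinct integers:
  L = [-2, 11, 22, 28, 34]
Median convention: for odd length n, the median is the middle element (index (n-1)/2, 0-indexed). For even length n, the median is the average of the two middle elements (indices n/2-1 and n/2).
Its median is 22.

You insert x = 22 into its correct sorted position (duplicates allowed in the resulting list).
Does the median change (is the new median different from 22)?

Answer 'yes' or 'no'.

Old median = 22
Insert x = 22
New median = 22
Changed? no

Answer: no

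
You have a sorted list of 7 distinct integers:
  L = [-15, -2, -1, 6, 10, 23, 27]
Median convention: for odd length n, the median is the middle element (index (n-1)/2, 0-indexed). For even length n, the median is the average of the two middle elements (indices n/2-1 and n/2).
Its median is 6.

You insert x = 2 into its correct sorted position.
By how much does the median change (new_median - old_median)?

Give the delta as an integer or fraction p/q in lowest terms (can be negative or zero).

Old median = 6
After inserting x = 2: new sorted = [-15, -2, -1, 2, 6, 10, 23, 27]
New median = 4
Delta = 4 - 6 = -2

Answer: -2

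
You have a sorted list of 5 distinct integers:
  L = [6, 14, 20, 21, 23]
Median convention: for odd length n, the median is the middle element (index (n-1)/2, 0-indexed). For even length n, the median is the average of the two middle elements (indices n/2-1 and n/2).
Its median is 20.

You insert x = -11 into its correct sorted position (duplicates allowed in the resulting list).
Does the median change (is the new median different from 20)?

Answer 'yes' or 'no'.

Old median = 20
Insert x = -11
New median = 17
Changed? yes

Answer: yes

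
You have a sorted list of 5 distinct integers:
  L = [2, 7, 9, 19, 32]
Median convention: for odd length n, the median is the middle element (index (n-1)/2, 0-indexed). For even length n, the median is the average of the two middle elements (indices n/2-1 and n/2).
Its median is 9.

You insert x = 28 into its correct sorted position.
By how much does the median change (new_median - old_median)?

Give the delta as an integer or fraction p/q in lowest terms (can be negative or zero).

Old median = 9
After inserting x = 28: new sorted = [2, 7, 9, 19, 28, 32]
New median = 14
Delta = 14 - 9 = 5

Answer: 5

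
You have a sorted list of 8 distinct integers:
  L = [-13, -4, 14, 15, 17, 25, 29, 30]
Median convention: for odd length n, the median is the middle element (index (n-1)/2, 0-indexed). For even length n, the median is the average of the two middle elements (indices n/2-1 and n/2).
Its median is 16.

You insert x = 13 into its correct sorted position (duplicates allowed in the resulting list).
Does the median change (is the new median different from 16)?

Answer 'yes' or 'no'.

Answer: yes

Derivation:
Old median = 16
Insert x = 13
New median = 15
Changed? yes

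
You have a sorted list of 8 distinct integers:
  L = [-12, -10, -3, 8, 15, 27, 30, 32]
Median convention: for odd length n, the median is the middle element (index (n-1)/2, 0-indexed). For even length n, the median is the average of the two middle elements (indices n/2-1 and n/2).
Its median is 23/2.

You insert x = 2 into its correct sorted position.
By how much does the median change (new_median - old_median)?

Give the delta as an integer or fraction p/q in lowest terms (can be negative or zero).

Old median = 23/2
After inserting x = 2: new sorted = [-12, -10, -3, 2, 8, 15, 27, 30, 32]
New median = 8
Delta = 8 - 23/2 = -7/2

Answer: -7/2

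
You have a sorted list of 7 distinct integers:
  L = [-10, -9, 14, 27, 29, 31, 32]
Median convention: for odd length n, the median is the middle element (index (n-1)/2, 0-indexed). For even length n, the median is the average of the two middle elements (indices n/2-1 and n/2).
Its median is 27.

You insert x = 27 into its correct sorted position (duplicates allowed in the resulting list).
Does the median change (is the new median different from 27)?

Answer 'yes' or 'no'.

Old median = 27
Insert x = 27
New median = 27
Changed? no

Answer: no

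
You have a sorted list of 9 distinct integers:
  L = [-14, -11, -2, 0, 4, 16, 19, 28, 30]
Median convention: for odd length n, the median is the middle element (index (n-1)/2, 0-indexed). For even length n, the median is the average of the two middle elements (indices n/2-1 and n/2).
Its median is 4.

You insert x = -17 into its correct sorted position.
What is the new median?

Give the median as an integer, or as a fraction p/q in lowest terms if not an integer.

Old list (sorted, length 9): [-14, -11, -2, 0, 4, 16, 19, 28, 30]
Old median = 4
Insert x = -17
Old length odd (9). Middle was index 4 = 4.
New length even (10). New median = avg of two middle elements.
x = -17: 0 elements are < x, 9 elements are > x.
New sorted list: [-17, -14, -11, -2, 0, 4, 16, 19, 28, 30]
New median = 2

Answer: 2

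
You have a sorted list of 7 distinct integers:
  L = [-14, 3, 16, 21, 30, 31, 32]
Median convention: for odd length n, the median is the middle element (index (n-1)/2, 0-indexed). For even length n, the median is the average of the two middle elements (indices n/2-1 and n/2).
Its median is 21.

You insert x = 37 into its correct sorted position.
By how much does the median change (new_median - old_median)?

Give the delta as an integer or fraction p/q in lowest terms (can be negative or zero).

Answer: 9/2

Derivation:
Old median = 21
After inserting x = 37: new sorted = [-14, 3, 16, 21, 30, 31, 32, 37]
New median = 51/2
Delta = 51/2 - 21 = 9/2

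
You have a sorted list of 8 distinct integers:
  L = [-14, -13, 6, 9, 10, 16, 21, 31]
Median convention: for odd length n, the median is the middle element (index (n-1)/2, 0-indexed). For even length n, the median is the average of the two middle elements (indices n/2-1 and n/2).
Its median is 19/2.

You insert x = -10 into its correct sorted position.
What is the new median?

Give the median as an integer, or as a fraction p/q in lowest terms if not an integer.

Answer: 9

Derivation:
Old list (sorted, length 8): [-14, -13, 6, 9, 10, 16, 21, 31]
Old median = 19/2
Insert x = -10
Old length even (8). Middle pair: indices 3,4 = 9,10.
New length odd (9). New median = single middle element.
x = -10: 2 elements are < x, 6 elements are > x.
New sorted list: [-14, -13, -10, 6, 9, 10, 16, 21, 31]
New median = 9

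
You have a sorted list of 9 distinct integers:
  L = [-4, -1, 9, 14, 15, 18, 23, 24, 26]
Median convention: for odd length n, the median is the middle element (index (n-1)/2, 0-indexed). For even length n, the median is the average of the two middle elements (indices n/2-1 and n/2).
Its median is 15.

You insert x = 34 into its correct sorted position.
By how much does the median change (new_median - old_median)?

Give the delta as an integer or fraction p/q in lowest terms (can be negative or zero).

Old median = 15
After inserting x = 34: new sorted = [-4, -1, 9, 14, 15, 18, 23, 24, 26, 34]
New median = 33/2
Delta = 33/2 - 15 = 3/2

Answer: 3/2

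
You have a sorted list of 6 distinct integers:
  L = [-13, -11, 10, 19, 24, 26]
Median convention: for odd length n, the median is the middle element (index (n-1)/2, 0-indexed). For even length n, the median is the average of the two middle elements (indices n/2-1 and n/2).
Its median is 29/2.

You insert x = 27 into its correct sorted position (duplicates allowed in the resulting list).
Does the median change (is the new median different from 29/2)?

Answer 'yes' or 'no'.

Answer: yes

Derivation:
Old median = 29/2
Insert x = 27
New median = 19
Changed? yes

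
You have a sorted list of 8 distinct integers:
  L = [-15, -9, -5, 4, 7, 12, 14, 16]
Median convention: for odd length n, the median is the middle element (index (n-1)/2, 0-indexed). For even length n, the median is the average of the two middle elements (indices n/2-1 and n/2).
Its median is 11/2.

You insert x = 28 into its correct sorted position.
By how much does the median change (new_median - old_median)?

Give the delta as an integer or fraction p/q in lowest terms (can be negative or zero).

Answer: 3/2

Derivation:
Old median = 11/2
After inserting x = 28: new sorted = [-15, -9, -5, 4, 7, 12, 14, 16, 28]
New median = 7
Delta = 7 - 11/2 = 3/2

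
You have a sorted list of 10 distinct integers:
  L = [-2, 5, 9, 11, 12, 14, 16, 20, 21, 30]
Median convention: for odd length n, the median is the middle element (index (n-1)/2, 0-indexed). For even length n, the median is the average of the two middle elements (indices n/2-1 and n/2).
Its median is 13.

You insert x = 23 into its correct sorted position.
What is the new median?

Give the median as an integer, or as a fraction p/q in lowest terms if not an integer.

Old list (sorted, length 10): [-2, 5, 9, 11, 12, 14, 16, 20, 21, 30]
Old median = 13
Insert x = 23
Old length even (10). Middle pair: indices 4,5 = 12,14.
New length odd (11). New median = single middle element.
x = 23: 9 elements are < x, 1 elements are > x.
New sorted list: [-2, 5, 9, 11, 12, 14, 16, 20, 21, 23, 30]
New median = 14

Answer: 14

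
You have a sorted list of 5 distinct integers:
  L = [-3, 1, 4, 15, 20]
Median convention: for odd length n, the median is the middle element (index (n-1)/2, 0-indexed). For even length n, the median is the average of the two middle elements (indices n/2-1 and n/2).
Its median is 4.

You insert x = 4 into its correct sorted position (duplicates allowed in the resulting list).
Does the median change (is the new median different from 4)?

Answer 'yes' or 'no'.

Old median = 4
Insert x = 4
New median = 4
Changed? no

Answer: no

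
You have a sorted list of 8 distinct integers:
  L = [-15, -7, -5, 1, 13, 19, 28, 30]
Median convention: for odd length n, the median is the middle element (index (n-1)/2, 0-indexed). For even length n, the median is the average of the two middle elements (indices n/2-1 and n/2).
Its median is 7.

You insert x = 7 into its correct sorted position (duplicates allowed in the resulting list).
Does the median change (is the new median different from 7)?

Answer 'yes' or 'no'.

Answer: no

Derivation:
Old median = 7
Insert x = 7
New median = 7
Changed? no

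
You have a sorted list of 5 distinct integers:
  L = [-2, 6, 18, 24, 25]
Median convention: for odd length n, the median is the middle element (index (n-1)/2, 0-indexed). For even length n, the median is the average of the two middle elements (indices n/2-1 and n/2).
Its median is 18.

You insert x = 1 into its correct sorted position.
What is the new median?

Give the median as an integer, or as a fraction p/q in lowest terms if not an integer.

Answer: 12

Derivation:
Old list (sorted, length 5): [-2, 6, 18, 24, 25]
Old median = 18
Insert x = 1
Old length odd (5). Middle was index 2 = 18.
New length even (6). New median = avg of two middle elements.
x = 1: 1 elements are < x, 4 elements are > x.
New sorted list: [-2, 1, 6, 18, 24, 25]
New median = 12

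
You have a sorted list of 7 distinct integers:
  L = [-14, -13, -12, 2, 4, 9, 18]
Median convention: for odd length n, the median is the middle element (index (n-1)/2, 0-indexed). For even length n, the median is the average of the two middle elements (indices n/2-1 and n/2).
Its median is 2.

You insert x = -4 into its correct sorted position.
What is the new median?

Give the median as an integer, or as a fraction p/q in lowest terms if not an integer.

Answer: -1

Derivation:
Old list (sorted, length 7): [-14, -13, -12, 2, 4, 9, 18]
Old median = 2
Insert x = -4
Old length odd (7). Middle was index 3 = 2.
New length even (8). New median = avg of two middle elements.
x = -4: 3 elements are < x, 4 elements are > x.
New sorted list: [-14, -13, -12, -4, 2, 4, 9, 18]
New median = -1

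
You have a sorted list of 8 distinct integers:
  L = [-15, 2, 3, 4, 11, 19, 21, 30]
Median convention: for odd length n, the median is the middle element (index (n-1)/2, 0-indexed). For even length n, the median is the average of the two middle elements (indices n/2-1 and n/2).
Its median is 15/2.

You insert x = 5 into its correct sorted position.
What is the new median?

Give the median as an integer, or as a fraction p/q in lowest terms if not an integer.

Old list (sorted, length 8): [-15, 2, 3, 4, 11, 19, 21, 30]
Old median = 15/2
Insert x = 5
Old length even (8). Middle pair: indices 3,4 = 4,11.
New length odd (9). New median = single middle element.
x = 5: 4 elements are < x, 4 elements are > x.
New sorted list: [-15, 2, 3, 4, 5, 11, 19, 21, 30]
New median = 5

Answer: 5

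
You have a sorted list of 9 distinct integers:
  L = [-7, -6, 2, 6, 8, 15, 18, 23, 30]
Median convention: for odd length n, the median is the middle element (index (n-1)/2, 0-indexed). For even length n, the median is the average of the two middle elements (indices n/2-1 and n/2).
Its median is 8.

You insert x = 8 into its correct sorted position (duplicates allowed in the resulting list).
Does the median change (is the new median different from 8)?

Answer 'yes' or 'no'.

Answer: no

Derivation:
Old median = 8
Insert x = 8
New median = 8
Changed? no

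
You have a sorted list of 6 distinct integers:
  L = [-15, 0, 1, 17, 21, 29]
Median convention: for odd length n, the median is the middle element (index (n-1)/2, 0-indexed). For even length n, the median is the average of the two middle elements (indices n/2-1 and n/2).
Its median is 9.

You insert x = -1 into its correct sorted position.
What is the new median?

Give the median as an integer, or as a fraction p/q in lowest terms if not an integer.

Answer: 1

Derivation:
Old list (sorted, length 6): [-15, 0, 1, 17, 21, 29]
Old median = 9
Insert x = -1
Old length even (6). Middle pair: indices 2,3 = 1,17.
New length odd (7). New median = single middle element.
x = -1: 1 elements are < x, 5 elements are > x.
New sorted list: [-15, -1, 0, 1, 17, 21, 29]
New median = 1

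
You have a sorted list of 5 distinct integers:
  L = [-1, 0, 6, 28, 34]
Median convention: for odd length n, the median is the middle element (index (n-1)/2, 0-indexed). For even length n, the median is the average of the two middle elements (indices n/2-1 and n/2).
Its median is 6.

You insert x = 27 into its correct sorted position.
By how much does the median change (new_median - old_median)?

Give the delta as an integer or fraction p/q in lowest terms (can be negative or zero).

Answer: 21/2

Derivation:
Old median = 6
After inserting x = 27: new sorted = [-1, 0, 6, 27, 28, 34]
New median = 33/2
Delta = 33/2 - 6 = 21/2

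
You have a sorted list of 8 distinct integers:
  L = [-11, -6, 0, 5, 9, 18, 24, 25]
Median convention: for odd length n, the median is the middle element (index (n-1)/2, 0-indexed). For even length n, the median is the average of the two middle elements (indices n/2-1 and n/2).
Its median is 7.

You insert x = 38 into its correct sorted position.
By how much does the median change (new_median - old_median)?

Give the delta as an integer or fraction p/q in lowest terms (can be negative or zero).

Answer: 2

Derivation:
Old median = 7
After inserting x = 38: new sorted = [-11, -6, 0, 5, 9, 18, 24, 25, 38]
New median = 9
Delta = 9 - 7 = 2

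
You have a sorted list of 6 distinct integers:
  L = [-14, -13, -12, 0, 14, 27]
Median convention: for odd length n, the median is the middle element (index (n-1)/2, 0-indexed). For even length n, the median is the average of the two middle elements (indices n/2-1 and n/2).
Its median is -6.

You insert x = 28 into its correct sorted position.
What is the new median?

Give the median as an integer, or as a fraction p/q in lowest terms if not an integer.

Old list (sorted, length 6): [-14, -13, -12, 0, 14, 27]
Old median = -6
Insert x = 28
Old length even (6). Middle pair: indices 2,3 = -12,0.
New length odd (7). New median = single middle element.
x = 28: 6 elements are < x, 0 elements are > x.
New sorted list: [-14, -13, -12, 0, 14, 27, 28]
New median = 0

Answer: 0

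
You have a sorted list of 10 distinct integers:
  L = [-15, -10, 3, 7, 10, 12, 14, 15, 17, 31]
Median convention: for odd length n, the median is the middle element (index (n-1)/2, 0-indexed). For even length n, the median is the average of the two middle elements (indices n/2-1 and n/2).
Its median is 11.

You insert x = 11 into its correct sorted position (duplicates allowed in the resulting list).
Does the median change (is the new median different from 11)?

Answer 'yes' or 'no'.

Old median = 11
Insert x = 11
New median = 11
Changed? no

Answer: no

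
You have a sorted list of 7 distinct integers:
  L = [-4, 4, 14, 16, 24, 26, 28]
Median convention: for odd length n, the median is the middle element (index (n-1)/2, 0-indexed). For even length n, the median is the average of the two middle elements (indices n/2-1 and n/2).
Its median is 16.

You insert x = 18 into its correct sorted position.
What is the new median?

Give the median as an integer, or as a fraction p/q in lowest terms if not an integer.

Answer: 17

Derivation:
Old list (sorted, length 7): [-4, 4, 14, 16, 24, 26, 28]
Old median = 16
Insert x = 18
Old length odd (7). Middle was index 3 = 16.
New length even (8). New median = avg of two middle elements.
x = 18: 4 elements are < x, 3 elements are > x.
New sorted list: [-4, 4, 14, 16, 18, 24, 26, 28]
New median = 17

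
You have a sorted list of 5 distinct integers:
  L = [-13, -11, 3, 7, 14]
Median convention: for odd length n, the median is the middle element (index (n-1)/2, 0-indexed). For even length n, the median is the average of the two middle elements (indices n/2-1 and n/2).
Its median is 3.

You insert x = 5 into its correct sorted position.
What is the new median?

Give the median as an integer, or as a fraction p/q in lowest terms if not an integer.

Old list (sorted, length 5): [-13, -11, 3, 7, 14]
Old median = 3
Insert x = 5
Old length odd (5). Middle was index 2 = 3.
New length even (6). New median = avg of two middle elements.
x = 5: 3 elements are < x, 2 elements are > x.
New sorted list: [-13, -11, 3, 5, 7, 14]
New median = 4

Answer: 4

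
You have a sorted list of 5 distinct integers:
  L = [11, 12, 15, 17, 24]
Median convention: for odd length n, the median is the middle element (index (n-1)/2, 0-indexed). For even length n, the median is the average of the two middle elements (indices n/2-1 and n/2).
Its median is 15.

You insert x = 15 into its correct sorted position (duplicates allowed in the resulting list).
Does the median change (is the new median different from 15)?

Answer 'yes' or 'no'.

Old median = 15
Insert x = 15
New median = 15
Changed? no

Answer: no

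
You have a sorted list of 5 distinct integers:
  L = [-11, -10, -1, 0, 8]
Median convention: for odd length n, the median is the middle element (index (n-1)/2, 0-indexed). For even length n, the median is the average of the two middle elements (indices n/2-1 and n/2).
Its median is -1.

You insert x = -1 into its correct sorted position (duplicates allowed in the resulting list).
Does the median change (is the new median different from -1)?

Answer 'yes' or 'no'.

Old median = -1
Insert x = -1
New median = -1
Changed? no

Answer: no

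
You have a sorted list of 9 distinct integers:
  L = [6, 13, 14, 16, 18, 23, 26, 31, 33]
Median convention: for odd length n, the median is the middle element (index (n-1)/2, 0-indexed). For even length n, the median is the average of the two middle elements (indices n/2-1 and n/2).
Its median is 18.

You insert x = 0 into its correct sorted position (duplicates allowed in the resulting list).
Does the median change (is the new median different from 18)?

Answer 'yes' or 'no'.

Old median = 18
Insert x = 0
New median = 17
Changed? yes

Answer: yes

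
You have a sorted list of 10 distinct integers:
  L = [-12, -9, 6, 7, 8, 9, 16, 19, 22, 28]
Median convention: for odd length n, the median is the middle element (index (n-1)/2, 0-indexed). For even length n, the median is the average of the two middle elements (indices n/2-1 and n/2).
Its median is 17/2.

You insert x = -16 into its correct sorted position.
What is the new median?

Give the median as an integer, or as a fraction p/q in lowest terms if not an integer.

Answer: 8

Derivation:
Old list (sorted, length 10): [-12, -9, 6, 7, 8, 9, 16, 19, 22, 28]
Old median = 17/2
Insert x = -16
Old length even (10). Middle pair: indices 4,5 = 8,9.
New length odd (11). New median = single middle element.
x = -16: 0 elements are < x, 10 elements are > x.
New sorted list: [-16, -12, -9, 6, 7, 8, 9, 16, 19, 22, 28]
New median = 8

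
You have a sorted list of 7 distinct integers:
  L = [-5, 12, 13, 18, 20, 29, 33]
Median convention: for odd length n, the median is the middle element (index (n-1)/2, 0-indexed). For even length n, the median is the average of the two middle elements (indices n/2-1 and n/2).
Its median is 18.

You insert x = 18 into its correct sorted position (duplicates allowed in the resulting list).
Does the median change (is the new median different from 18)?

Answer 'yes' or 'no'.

Answer: no

Derivation:
Old median = 18
Insert x = 18
New median = 18
Changed? no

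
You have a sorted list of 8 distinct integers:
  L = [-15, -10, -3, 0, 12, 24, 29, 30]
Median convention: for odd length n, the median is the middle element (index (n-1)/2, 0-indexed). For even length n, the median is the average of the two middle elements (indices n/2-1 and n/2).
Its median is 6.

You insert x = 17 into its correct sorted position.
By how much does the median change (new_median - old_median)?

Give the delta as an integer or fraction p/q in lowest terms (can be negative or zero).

Answer: 6

Derivation:
Old median = 6
After inserting x = 17: new sorted = [-15, -10, -3, 0, 12, 17, 24, 29, 30]
New median = 12
Delta = 12 - 6 = 6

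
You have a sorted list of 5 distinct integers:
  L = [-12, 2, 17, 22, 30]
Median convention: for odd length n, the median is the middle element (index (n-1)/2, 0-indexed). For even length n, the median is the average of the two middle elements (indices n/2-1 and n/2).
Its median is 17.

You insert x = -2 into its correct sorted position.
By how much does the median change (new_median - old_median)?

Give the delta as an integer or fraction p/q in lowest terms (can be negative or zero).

Old median = 17
After inserting x = -2: new sorted = [-12, -2, 2, 17, 22, 30]
New median = 19/2
Delta = 19/2 - 17 = -15/2

Answer: -15/2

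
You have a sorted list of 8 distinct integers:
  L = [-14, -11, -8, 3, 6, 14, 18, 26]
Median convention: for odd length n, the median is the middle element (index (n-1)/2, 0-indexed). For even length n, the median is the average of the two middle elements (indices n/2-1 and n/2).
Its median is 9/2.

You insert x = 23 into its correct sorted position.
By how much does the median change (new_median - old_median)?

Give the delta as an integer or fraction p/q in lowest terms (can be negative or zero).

Old median = 9/2
After inserting x = 23: new sorted = [-14, -11, -8, 3, 6, 14, 18, 23, 26]
New median = 6
Delta = 6 - 9/2 = 3/2

Answer: 3/2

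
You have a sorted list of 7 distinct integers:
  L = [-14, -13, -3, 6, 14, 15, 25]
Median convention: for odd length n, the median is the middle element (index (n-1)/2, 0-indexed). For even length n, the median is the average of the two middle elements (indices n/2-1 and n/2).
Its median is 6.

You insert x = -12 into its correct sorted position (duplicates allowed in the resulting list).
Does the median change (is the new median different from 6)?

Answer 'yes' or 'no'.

Old median = 6
Insert x = -12
New median = 3/2
Changed? yes

Answer: yes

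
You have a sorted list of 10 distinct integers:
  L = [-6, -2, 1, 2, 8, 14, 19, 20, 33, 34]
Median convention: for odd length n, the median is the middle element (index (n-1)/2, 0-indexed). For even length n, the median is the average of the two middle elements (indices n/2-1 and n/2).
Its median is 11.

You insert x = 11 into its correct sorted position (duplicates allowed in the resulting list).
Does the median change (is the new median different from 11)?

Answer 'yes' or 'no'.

Answer: no

Derivation:
Old median = 11
Insert x = 11
New median = 11
Changed? no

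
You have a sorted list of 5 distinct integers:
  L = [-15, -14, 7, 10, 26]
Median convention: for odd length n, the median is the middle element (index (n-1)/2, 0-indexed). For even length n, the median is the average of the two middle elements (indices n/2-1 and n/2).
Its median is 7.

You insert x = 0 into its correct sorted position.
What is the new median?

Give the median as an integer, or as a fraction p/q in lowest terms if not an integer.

Old list (sorted, length 5): [-15, -14, 7, 10, 26]
Old median = 7
Insert x = 0
Old length odd (5). Middle was index 2 = 7.
New length even (6). New median = avg of two middle elements.
x = 0: 2 elements are < x, 3 elements are > x.
New sorted list: [-15, -14, 0, 7, 10, 26]
New median = 7/2

Answer: 7/2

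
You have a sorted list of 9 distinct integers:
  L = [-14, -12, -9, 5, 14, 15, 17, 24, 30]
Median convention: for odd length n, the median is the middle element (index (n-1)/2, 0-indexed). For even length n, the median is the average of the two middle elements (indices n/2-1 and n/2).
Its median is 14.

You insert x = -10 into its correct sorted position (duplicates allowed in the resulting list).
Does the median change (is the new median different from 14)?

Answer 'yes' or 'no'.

Old median = 14
Insert x = -10
New median = 19/2
Changed? yes

Answer: yes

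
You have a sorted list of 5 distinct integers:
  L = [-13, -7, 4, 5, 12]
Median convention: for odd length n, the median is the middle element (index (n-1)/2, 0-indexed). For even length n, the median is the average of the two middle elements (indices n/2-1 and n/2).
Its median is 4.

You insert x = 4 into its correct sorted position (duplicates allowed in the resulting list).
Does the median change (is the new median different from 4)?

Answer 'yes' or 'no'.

Old median = 4
Insert x = 4
New median = 4
Changed? no

Answer: no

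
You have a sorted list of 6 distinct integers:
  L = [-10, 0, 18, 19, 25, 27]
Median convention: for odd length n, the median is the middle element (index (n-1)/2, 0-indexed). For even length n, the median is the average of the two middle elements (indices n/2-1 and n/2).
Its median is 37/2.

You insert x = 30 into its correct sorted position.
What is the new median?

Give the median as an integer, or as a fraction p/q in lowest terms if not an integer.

Answer: 19

Derivation:
Old list (sorted, length 6): [-10, 0, 18, 19, 25, 27]
Old median = 37/2
Insert x = 30
Old length even (6). Middle pair: indices 2,3 = 18,19.
New length odd (7). New median = single middle element.
x = 30: 6 elements are < x, 0 elements are > x.
New sorted list: [-10, 0, 18, 19, 25, 27, 30]
New median = 19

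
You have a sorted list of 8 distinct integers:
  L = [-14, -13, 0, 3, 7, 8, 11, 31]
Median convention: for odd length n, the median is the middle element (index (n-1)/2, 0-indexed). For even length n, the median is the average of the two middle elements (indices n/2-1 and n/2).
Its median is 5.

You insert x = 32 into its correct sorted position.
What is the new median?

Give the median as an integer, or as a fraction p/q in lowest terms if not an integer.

Answer: 7

Derivation:
Old list (sorted, length 8): [-14, -13, 0, 3, 7, 8, 11, 31]
Old median = 5
Insert x = 32
Old length even (8). Middle pair: indices 3,4 = 3,7.
New length odd (9). New median = single middle element.
x = 32: 8 elements are < x, 0 elements are > x.
New sorted list: [-14, -13, 0, 3, 7, 8, 11, 31, 32]
New median = 7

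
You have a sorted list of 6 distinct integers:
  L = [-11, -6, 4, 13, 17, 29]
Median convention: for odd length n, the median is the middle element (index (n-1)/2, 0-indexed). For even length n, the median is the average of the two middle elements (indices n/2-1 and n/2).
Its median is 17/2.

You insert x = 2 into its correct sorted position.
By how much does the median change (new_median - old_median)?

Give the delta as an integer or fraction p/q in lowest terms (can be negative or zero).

Answer: -9/2

Derivation:
Old median = 17/2
After inserting x = 2: new sorted = [-11, -6, 2, 4, 13, 17, 29]
New median = 4
Delta = 4 - 17/2 = -9/2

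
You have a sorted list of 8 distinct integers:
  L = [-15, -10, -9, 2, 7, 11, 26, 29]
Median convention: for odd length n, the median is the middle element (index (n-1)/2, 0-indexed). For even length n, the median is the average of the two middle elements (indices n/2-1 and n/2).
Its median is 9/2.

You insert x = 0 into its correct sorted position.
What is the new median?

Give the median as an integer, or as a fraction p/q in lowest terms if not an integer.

Answer: 2

Derivation:
Old list (sorted, length 8): [-15, -10, -9, 2, 7, 11, 26, 29]
Old median = 9/2
Insert x = 0
Old length even (8). Middle pair: indices 3,4 = 2,7.
New length odd (9). New median = single middle element.
x = 0: 3 elements are < x, 5 elements are > x.
New sorted list: [-15, -10, -9, 0, 2, 7, 11, 26, 29]
New median = 2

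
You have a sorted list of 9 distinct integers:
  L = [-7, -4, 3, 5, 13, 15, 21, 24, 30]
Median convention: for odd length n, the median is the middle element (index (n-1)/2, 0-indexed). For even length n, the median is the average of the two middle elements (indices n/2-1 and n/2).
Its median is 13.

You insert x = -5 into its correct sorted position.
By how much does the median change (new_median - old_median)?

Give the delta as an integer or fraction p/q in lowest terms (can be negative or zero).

Old median = 13
After inserting x = -5: new sorted = [-7, -5, -4, 3, 5, 13, 15, 21, 24, 30]
New median = 9
Delta = 9 - 13 = -4

Answer: -4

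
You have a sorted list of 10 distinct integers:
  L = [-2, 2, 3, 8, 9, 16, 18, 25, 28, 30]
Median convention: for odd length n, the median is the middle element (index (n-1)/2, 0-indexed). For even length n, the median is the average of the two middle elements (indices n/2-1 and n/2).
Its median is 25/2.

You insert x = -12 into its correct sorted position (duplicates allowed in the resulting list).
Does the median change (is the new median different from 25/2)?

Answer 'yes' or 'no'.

Answer: yes

Derivation:
Old median = 25/2
Insert x = -12
New median = 9
Changed? yes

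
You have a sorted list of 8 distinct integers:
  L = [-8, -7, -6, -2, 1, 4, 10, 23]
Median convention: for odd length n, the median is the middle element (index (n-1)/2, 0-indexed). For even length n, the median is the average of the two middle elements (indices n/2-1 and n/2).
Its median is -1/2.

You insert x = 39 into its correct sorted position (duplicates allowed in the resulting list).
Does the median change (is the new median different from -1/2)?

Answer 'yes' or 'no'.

Old median = -1/2
Insert x = 39
New median = 1
Changed? yes

Answer: yes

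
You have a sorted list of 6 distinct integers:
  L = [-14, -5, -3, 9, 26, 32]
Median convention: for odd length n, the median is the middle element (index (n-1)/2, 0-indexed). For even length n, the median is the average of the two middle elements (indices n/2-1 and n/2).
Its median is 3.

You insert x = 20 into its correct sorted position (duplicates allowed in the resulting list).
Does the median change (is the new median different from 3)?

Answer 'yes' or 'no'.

Old median = 3
Insert x = 20
New median = 9
Changed? yes

Answer: yes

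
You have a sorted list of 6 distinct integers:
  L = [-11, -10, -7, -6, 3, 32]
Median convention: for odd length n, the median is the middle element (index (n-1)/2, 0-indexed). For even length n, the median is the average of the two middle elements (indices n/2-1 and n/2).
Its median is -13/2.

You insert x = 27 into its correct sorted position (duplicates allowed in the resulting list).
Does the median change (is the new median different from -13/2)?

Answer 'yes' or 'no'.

Answer: yes

Derivation:
Old median = -13/2
Insert x = 27
New median = -6
Changed? yes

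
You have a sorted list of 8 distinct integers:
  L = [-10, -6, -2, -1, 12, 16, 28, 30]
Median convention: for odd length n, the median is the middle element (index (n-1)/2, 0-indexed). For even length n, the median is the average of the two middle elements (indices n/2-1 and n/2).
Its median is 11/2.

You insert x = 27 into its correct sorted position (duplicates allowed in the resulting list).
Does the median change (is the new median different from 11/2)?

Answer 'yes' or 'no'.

Answer: yes

Derivation:
Old median = 11/2
Insert x = 27
New median = 12
Changed? yes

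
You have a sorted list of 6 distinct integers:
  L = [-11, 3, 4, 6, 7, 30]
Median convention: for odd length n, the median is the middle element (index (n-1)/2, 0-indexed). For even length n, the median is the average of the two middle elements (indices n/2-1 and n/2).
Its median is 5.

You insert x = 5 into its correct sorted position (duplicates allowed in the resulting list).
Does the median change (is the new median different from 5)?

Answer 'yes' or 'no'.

Old median = 5
Insert x = 5
New median = 5
Changed? no

Answer: no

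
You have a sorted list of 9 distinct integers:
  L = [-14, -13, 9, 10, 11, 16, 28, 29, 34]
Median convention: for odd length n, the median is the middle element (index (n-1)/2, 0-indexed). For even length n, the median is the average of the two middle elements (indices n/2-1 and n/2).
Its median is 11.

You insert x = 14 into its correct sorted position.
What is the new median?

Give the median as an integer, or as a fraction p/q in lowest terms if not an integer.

Old list (sorted, length 9): [-14, -13, 9, 10, 11, 16, 28, 29, 34]
Old median = 11
Insert x = 14
Old length odd (9). Middle was index 4 = 11.
New length even (10). New median = avg of two middle elements.
x = 14: 5 elements are < x, 4 elements are > x.
New sorted list: [-14, -13, 9, 10, 11, 14, 16, 28, 29, 34]
New median = 25/2

Answer: 25/2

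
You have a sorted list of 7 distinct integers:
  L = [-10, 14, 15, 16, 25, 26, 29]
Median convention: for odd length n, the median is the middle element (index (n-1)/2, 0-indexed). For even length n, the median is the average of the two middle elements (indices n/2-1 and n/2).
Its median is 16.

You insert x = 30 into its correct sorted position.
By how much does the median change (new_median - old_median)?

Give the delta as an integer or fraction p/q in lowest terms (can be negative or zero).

Answer: 9/2

Derivation:
Old median = 16
After inserting x = 30: new sorted = [-10, 14, 15, 16, 25, 26, 29, 30]
New median = 41/2
Delta = 41/2 - 16 = 9/2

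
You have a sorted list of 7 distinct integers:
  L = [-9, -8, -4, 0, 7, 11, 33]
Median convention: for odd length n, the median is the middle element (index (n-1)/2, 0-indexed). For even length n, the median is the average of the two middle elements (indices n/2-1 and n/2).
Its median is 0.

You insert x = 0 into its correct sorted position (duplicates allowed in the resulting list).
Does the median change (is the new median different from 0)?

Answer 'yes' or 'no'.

Old median = 0
Insert x = 0
New median = 0
Changed? no

Answer: no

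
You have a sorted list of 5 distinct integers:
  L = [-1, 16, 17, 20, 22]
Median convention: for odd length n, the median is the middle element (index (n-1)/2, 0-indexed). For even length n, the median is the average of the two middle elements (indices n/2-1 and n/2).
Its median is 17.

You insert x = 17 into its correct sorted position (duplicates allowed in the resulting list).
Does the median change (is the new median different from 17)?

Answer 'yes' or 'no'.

Old median = 17
Insert x = 17
New median = 17
Changed? no

Answer: no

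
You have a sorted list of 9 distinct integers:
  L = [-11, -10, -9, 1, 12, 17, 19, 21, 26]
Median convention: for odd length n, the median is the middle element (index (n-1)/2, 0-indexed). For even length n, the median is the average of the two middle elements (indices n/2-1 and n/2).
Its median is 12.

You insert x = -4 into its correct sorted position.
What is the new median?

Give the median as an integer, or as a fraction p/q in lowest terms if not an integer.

Answer: 13/2

Derivation:
Old list (sorted, length 9): [-11, -10, -9, 1, 12, 17, 19, 21, 26]
Old median = 12
Insert x = -4
Old length odd (9). Middle was index 4 = 12.
New length even (10). New median = avg of two middle elements.
x = -4: 3 elements are < x, 6 elements are > x.
New sorted list: [-11, -10, -9, -4, 1, 12, 17, 19, 21, 26]
New median = 13/2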